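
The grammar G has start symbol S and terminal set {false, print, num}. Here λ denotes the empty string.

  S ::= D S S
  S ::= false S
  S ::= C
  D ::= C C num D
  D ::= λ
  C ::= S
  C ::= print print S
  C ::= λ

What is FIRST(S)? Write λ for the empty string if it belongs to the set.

FIRST(S): from S::=D S S we get {λ, false, num, print}; from S::=false S we get {false}; from S::=C we get {λ, false, num, print}. So FIRST(S) = {λ, false, num, print}.
FIRST(C): from C::=S we get {λ, false, num, print}; from C::=print print S we get {print}; from C::=λ we get {λ}. So FIRST(C) = {λ, false, num, print}.
FIRST(D): from D::=C C num D we get {false, num, print}; from D::=λ we get {λ}. So FIRST(D) = {λ, false, num, print}.

{λ, false, num, print}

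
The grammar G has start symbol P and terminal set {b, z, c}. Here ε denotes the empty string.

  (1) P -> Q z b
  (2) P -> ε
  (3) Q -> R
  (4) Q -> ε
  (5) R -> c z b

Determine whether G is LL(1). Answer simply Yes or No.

Yes

FIRST(P) = {ε, c, z}
FIRST(Q) = {ε, c}
FIRST(R) = {c}
FOLLOW(P) = {$}
FOLLOW(Q) = {z}
FOLLOW(R) = {z}
Each cell of M receives at most one production.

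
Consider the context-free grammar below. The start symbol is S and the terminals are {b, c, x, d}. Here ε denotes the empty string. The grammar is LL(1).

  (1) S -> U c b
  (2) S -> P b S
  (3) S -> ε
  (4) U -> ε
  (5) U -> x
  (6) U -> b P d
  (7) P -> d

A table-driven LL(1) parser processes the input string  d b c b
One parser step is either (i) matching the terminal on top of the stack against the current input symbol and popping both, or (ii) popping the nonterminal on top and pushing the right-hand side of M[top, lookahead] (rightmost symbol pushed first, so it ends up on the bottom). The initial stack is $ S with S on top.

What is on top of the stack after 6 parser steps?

c

step 1: stack=$ S  input=d b c b $  — expand S -> P b S
step 2: stack=$ S b P  input=d b c b $  — expand P -> d
step 3: stack=$ S b d  input=d b c b $  — match d
step 4: stack=$ S b  input=b c b $  — match b
step 5: stack=$ S  input=c b $  — expand S -> U c b
step 6: stack=$ b c U  input=c b $  — expand U -> ε
Stack after step 6: $ b c (top = c).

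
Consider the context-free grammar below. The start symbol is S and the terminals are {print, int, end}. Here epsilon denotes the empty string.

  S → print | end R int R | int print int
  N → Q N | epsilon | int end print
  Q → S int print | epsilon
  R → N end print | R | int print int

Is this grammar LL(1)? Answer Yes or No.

No

FIRST(S) = {end, int, print}
FIRST(N) = {epsilon, end, int, print}
FIRST(Q) = {epsilon, end, int, print}
FIRST(R) = {end, int, print}
FOLLOW(S) = {$, int}
FOLLOW(N) = {end}
FOLLOW(Q) = {end, int, print}
FOLLOW(R) = {$, int}
Cell M[N, end] receives both N → Q N and N → epsilon — the grammar is not LL(1).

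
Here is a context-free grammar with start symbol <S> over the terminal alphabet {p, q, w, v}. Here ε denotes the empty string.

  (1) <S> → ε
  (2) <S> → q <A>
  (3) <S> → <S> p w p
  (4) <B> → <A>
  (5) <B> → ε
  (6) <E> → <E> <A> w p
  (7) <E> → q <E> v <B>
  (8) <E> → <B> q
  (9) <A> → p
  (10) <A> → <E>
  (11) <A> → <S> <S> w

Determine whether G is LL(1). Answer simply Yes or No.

FIRST(<S>) = {ε, p, q}
FIRST(<B>) = {ε, p, q, w}
FIRST(<E>) = {p, q, w}
FIRST(<A>) = {p, q, w}
FOLLOW(<S>) = {$, p, q, w}
FOLLOW(<B>) = {$, p, q, v, w}
FOLLOW(<E>) = {$, p, q, v, w}
FOLLOW(<A>) = {$, p, q, v, w}
Cell M[<A>, p] receives both <A> → p and <A> → <E> and <A> → <S> <S> w — the grammar is not LL(1).

No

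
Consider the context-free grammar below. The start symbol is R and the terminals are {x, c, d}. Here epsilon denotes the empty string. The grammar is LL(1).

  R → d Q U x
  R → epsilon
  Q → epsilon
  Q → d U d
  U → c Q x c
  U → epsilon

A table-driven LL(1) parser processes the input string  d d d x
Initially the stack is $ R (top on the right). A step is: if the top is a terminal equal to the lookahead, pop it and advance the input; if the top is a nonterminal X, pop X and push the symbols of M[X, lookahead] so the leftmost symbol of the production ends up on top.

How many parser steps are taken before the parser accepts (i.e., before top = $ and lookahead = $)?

step 1: stack=$ R  input=d d d x $  — expand R → d Q U x
step 2: stack=$ x U Q d  input=d d d x $  — match d
step 3: stack=$ x U Q  input=d d x $  — expand Q → d U d
step 4: stack=$ x U d U d  input=d d x $  — match d
step 5: stack=$ x U d U  input=d x $  — expand U → epsilon
step 6: stack=$ x U d  input=d x $  — match d
step 7: stack=$ x U  input=x $  — expand U → epsilon
step 8: stack=$ x  input=x $  — match x
Accept reached after 8 steps.

8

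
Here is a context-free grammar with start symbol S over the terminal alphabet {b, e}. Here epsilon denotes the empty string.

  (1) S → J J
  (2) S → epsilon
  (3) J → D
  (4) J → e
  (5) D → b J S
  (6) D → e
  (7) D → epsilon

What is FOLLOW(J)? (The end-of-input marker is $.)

FIRST(D): from D→b J S we get {b}; from D→e we get {e}; from D→epsilon we get {epsilon}. So FIRST(D) = {epsilon, b, e}.
FIRST(J): from J→D we get {epsilon, b, e}; from J→e we get {e}. So FIRST(J) = {epsilon, b, e}.
FIRST(S): from S→J J we get {epsilon, b, e}; from S→epsilon we get {epsilon}. So FIRST(S) = {epsilon, b, e}.
FOLLOW(S) includes $ since S is the start symbol.
FOLLOW(S): in D→b J S, the suffix after S is empty, so FOLLOW(S) ⊇ FOLLOW(D) = {$, b, e}. Thus FOLLOW(S) = {$, b, e}.
FOLLOW(J): in S→J J (occurrence 1), J is followed by J with FIRST {epsilon, b, e}; in S→J J (occurrence 1), the suffix after J is nullable, so FOLLOW(J) ⊇ FOLLOW(S) = {$, b, e}; in S→J J (occurrence 2), the suffix after J is empty, so FOLLOW(J) ⊇ FOLLOW(S) = {$, b, e}; in D→b J S, J is followed by S with FIRST {epsilon, b, e}; in D→b J S, the suffix after J is nullable, so FOLLOW(J) ⊇ FOLLOW(D) = {$, b, e}. Thus FOLLOW(J) = {$, b, e}.
FOLLOW(D): in J→D, the suffix after D is empty, so FOLLOW(D) ⊇ FOLLOW(J) = {$, b, e}. Thus FOLLOW(D) = {$, b, e}.

{$, b, e}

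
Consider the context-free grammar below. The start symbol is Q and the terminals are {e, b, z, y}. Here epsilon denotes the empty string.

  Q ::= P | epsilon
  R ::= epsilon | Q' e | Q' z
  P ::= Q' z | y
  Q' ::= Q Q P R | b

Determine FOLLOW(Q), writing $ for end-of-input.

FIRST(Q) = {epsilon, b, y}  (via P)
FIRST(R) = {epsilon, b, y}  (via Q' e, Q' z)
FIRST(P) = {b, y}  (via Q' z)
FIRST(Q') = {b, y}  (via Q Q P R)
FOLLOW(Q) includes $ since Q is the start symbol.
FOLLOW(Q): in Q'::=Q Q P R (occurrence 1), Q is followed by Q P R with FIRST {b, y}; in Q'::=Q Q P R (occurrence 2), Q is followed by P R with FIRST {b, y}. Thus FOLLOW(Q) = {$, b, y}.
FOLLOW(Q'): in R::=Q' e, Q' is followed by e with FIRST {e}; in R::=Q' z, Q' is followed by z with FIRST {z}; in P::=Q' z, Q' is followed by z with FIRST {z}. Thus FOLLOW(Q') = {e, z}.
FOLLOW(R): in Q'::=Q Q P R, the suffix after R is empty, so FOLLOW(R) ⊇ FOLLOW(Q') = {e, z}. Thus FOLLOW(R) = {e, z}.
FOLLOW(P): in Q::=P, the suffix after P is empty, so FOLLOW(P) ⊇ FOLLOW(Q) = {$, b, y}; in Q'::=Q Q P R, P is followed by R with FIRST {epsilon, b, y}; in Q'::=Q Q P R, the suffix after P is nullable, so FOLLOW(P) ⊇ FOLLOW(Q') = {e, z}. Thus FOLLOW(P) = {$, b, e, y, z}.

{$, b, y}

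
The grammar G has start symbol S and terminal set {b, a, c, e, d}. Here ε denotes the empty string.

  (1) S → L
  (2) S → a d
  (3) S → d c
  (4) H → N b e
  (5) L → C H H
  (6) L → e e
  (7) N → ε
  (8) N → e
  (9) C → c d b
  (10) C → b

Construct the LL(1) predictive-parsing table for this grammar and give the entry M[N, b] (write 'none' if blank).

N → ε

FIRST(N): from N→ε we get {ε}; from N→e we get {e}. So FIRST(N) = {ε, e}.
FIRST(C): from C→c d b we get {c}; from C→b we get {b}. So FIRST(C) = {b, c}.
FIRST(H): from H→N b e we get {b, e}. So FIRST(H) = {b, e}.
FIRST(L): from L→C H H we get {b, c}; from L→e e we get {e}. So FIRST(L) = {b, c, e}.
FIRST(S): from S→L we get {b, c, e}; from S→a d we get {a}; from S→d c we get {d}. So FIRST(S) = {a, b, c, d, e}.
FOLLOW(S) includes $ since S is the start symbol.
FOLLOW(N): in H→N b e, N is followed by b e with FIRST {b}. Thus FOLLOW(N) = {b}.
For N → ε: FIRST(ε) = {ε}, so it goes in M[N, t] for t ∈ {}; since ε ∈ FIRST, also for every t ∈ FOLLOW(N) = {b}.
For N → e: FIRST(e) = {e}, so it goes in M[N, t] for t ∈ {e}.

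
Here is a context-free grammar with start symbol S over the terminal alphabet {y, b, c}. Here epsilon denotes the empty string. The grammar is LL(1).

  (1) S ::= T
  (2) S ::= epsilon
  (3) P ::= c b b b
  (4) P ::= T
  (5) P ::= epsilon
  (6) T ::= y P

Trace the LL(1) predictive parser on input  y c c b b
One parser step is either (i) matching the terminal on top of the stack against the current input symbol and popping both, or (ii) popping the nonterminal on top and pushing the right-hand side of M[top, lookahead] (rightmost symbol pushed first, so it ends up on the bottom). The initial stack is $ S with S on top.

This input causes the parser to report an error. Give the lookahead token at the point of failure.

c

     Stack      Input        Action
  1  $ S        y c c b b $  expand S ::= T
  2  $ T        y c c b b $  expand T ::= y P
  3  $ P y      y c c b b $  match y
  4  $ P        c c b b $    expand P ::= c b b b
  5  $ b b b c  c c b b $    match c
  6  $ b b b    c b b $      error: top is terminal b but lookahead is c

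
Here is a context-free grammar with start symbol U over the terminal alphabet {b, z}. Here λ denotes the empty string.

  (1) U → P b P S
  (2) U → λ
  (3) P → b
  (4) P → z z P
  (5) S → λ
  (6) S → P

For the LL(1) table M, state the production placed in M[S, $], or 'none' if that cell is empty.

FIRST(P): from P→b we get {b}; from P→z z P we get {z}. So FIRST(P) = {b, z}.
FIRST(U): from U→P b P S we get {b, z}; from U→λ we get {λ}. So FIRST(U) = {λ, b, z}.
FIRST(S): from S→λ we get {λ}; from S→P we get {b, z}. So FIRST(S) = {λ, b, z}.
FOLLOW(U) includes $ since U is the start symbol.
FOLLOW(U): U appears on no right-hand side. Thus FOLLOW(U) = {$}.
FOLLOW(S): in U→P b P S, the suffix after S is empty, so FOLLOW(S) ⊇ FOLLOW(U) = {$}. Thus FOLLOW(S) = {$}.
For S → λ: FIRST(λ) = {λ}, so it goes in M[S, t] for t ∈ {}; since λ ∈ FIRST, also for every t ∈ FOLLOW(S) = {$}.
For S → P: FIRST(P) = {b, z}, so it goes in M[S, t] for t ∈ {b, z}.

S → λ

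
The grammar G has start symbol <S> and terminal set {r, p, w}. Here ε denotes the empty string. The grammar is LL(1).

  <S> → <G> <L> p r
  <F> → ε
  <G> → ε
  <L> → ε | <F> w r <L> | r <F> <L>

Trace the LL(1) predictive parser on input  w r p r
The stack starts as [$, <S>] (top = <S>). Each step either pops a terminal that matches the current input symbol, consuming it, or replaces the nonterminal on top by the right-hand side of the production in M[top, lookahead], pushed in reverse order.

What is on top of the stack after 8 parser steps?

r

step 1: stack=$ <S>  input=w r p r $  — expand <S> → <G> <L> p r
step 2: stack=$ r p <L> <G>  input=w r p r $  — expand <G> → ε
step 3: stack=$ r p <L>  input=w r p r $  — expand <L> → <F> w r <L>
step 4: stack=$ r p <L> r w <F>  input=w r p r $  — expand <F> → ε
step 5: stack=$ r p <L> r w  input=w r p r $  — match w
step 6: stack=$ r p <L> r  input=r p r $  — match r
step 7: stack=$ r p <L>  input=p r $  — expand <L> → ε
step 8: stack=$ r p  input=p r $  — match p
Stack after step 8: $ r (top = r).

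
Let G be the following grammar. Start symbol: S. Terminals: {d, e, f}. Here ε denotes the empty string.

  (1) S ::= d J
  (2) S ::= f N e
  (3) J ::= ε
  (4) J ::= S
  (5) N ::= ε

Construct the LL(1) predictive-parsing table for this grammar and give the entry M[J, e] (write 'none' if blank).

FIRST(S): from S::=d J we get {d}; from S::=f N e we get {f}. So FIRST(S) = {d, f}.
FIRST(N): from N::=ε we get {ε}. So FIRST(N) = {ε}.
FIRST(J): from J::=ε we get {ε}; from J::=S we get {d, f}. So FIRST(J) = {ε, d, f}.
FOLLOW(S) includes $ since S is the start symbol.
FOLLOW(S): in J::=S, the suffix after S is empty, so FOLLOW(S) ⊇ FOLLOW(J) = {$}. Thus FOLLOW(S) = {$}.
FOLLOW(J): in S::=d J, the suffix after J is empty, so FOLLOW(J) ⊇ FOLLOW(S) = {$}. Thus FOLLOW(J) = {$}.
For J ::= ε: FIRST(ε) = {ε}, so it goes in M[J, t] for t ∈ {}; since ε ∈ FIRST, also for every t ∈ FOLLOW(J) = {$}.
For J ::= S: FIRST(S) = {d, f}, so it goes in M[J, t] for t ∈ {d, f}.
None of these place a production in M[J, e].

none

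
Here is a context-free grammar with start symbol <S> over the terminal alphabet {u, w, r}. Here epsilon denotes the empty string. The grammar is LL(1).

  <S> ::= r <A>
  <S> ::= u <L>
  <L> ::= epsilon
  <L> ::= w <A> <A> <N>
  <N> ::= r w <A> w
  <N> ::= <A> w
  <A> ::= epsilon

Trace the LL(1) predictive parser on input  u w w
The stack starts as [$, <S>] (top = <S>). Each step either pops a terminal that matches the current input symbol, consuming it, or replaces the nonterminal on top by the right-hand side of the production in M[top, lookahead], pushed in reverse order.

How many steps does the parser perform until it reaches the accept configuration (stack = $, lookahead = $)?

9

     Stack            Input    Action
  1  $ <S>            u w w $  expand <S> ::= u <L>
  2  $ <L> u          u w w $  match u
  3  $ <L>            w w $    expand <L> ::= w <A> <A> <N>
  4  $ <N> <A> <A> w  w w $    match w
  5  $ <N> <A> <A>    w $      expand <A> ::= epsilon
  6  $ <N> <A>        w $      expand <A> ::= epsilon
  7  $ <N>            w $      expand <N> ::= <A> w
  8  $ w <A>          w $      expand <A> ::= epsilon
  9  $ w              w $      match w
Accept reached after 9 steps.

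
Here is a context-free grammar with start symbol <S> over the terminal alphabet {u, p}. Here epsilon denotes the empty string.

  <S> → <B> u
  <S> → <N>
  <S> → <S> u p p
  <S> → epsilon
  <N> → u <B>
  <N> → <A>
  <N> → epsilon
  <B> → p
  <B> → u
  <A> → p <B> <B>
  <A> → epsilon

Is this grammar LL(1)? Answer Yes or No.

No

FIRST(<S>) = {epsilon, p, u}
FIRST(<N>) = {epsilon, p, u}
FIRST(<B>) = {p, u}
FIRST(<A>) = {epsilon, p}
FOLLOW(<S>) = {$, u}
FOLLOW(<N>) = {$, u}
FOLLOW(<B>) = {$, p, u}
FOLLOW(<A>) = {$, u}
Cell M[<N>, $] receives both <N> → <A> and <N> → epsilon — the grammar is not LL(1).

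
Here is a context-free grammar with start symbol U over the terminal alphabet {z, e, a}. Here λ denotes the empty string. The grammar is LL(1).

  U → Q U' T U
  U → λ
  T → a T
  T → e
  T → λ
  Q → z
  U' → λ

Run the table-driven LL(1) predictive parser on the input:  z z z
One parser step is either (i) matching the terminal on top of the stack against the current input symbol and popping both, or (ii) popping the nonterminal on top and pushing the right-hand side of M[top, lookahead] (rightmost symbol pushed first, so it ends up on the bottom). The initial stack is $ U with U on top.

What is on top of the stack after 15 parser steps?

      Stack       Input    Action
   1  $ U         z z z $  expand U → Q U' T U
   2  $ U T U' Q  z z z $  expand Q → z
   3  $ U T U' z  z z z $  match z
   4  $ U T U'    z z $    expand U' → λ
   5  $ U T       z z $    expand T → λ
   6  $ U         z z $    expand U → Q U' T U
   7  $ U T U' Q  z z $    expand Q → z
   8  $ U T U' z  z z $    match z
   9  $ U T U'    z $      expand U' → λ
  10  $ U T       z $      expand T → λ
  11  $ U         z $      expand U → Q U' T U
  12  $ U T U' Q  z $      expand Q → z
  13  $ U T U' z  z $      match z
  14  $ U T U'    $        expand U' → λ
  15  $ U T       $        expand T → λ
Stack after step 15: $ U (top = U).

U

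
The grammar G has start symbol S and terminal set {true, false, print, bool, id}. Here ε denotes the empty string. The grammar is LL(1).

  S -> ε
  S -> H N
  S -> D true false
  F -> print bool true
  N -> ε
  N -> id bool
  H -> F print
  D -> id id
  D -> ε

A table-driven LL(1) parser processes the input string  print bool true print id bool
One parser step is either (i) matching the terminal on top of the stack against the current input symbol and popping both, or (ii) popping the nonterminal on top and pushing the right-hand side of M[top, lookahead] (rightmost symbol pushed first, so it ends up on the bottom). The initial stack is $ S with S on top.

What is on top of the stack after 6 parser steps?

step 1: stack=$ S  input=print bool true print id bool $  — expand S -> H N
step 2: stack=$ N H  input=print bool true print id bool $  — expand H -> F print
step 3: stack=$ N print F  input=print bool true print id bool $  — expand F -> print bool true
step 4: stack=$ N print true bool print  input=print bool true print id bool $  — match print
step 5: stack=$ N print true bool  input=bool true print id bool $  — match bool
step 6: stack=$ N print true  input=true print id bool $  — match true
Stack after step 6: $ N print (top = print).

print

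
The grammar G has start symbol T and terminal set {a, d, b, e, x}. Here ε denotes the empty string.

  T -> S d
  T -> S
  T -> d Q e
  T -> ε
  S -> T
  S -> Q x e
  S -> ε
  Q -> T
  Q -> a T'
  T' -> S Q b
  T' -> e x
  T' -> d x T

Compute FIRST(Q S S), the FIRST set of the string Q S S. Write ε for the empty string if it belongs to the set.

FIRST(T) = {ε, a, d, x}  (via S d, S)
FIRST(Q) = {ε, a, d, x}  (via T)
FIRST(S) = {ε, a, d, x}  (via T, Q x e)
FIRST(T') = {a, b, d, e, x}  (via S Q b)
FIRST(Q S S): take FIRST of each symbol in turn, carrying on past any symbol whose FIRST contains ε; result {ε, a, d, x}.

{ε, a, d, x}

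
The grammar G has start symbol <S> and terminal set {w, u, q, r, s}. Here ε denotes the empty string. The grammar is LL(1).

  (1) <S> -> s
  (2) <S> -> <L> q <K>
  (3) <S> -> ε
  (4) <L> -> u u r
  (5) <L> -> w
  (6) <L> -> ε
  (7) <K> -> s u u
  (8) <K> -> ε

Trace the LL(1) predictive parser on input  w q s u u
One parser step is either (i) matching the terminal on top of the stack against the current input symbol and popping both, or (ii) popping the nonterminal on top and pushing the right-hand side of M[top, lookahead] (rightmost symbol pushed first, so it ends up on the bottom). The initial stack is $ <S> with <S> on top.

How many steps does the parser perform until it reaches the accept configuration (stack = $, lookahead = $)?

step 1: stack=$ <S>  input=w q s u u $  — expand <S> -> <L> q <K>
step 2: stack=$ <K> q <L>  input=w q s u u $  — expand <L> -> w
step 3: stack=$ <K> q w  input=w q s u u $  — match w
step 4: stack=$ <K> q  input=q s u u $  — match q
step 5: stack=$ <K>  input=s u u $  — expand <K> -> s u u
step 6: stack=$ u u s  input=s u u $  — match s
step 7: stack=$ u u  input=u u $  — match u
step 8: stack=$ u  input=u $  — match u
Accept reached after 8 steps.

8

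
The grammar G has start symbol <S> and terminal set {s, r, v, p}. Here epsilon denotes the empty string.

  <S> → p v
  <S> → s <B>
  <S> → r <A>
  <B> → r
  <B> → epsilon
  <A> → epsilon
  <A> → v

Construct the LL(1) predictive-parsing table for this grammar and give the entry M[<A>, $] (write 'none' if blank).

<A> → epsilon

FIRST(<S>): from <S>→p v we get {p}; from <S>→s <B> we get {s}; from <S>→r <A> we get {r}. So FIRST(<S>) = {p, r, s}.
FIRST(<B>): from <B>→r we get {r}; from <B>→epsilon we get {epsilon}. So FIRST(<B>) = {epsilon, r}.
FIRST(<A>): from <A>→epsilon we get {epsilon}; from <A>→v we get {v}. So FIRST(<A>) = {epsilon, v}.
FOLLOW(<S>) includes $ since <S> is the start symbol.
FOLLOW(<S>): <S> appears on no right-hand side. Thus FOLLOW(<S>) = {$}.
FOLLOW(<A>): in <S>→r <A>, the suffix after <A> is empty, so FOLLOW(<A>) ⊇ FOLLOW(<S>) = {$}. Thus FOLLOW(<A>) = {$}.
For <A> → epsilon: FIRST(epsilon) = {epsilon}, so it goes in M[<A>, t] for t ∈ {}; since epsilon ∈ FIRST, also for every t ∈ FOLLOW(<A>) = {$}.
For <A> → v: FIRST(v) = {v}, so it goes in M[<A>, t] for t ∈ {v}.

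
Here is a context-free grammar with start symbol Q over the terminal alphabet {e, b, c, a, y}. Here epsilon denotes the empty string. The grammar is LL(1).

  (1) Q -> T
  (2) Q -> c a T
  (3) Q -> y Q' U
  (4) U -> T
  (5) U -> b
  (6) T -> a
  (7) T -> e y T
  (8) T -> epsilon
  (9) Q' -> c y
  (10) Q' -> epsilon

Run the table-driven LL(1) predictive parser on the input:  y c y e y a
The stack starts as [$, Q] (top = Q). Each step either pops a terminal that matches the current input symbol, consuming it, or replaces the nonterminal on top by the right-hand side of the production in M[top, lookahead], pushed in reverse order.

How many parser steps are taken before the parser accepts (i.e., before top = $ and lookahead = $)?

11

      Stack     Input          Action
   1  $ Q       y c y e y a $  expand Q -> y Q' U
   2  $ U Q' y  y c y e y a $  match y
   3  $ U Q'    c y e y a $    expand Q' -> c y
   4  $ U y c   c y e y a $    match c
   5  $ U y     y e y a $      match y
   6  $ U       e y a $        expand U -> T
   7  $ T       e y a $        expand T -> e y T
   8  $ T y e   e y a $        match e
   9  $ T y     y a $          match y
  10  $ T       a $            expand T -> a
  11  $ a       a $            match a
Accept reached after 11 steps.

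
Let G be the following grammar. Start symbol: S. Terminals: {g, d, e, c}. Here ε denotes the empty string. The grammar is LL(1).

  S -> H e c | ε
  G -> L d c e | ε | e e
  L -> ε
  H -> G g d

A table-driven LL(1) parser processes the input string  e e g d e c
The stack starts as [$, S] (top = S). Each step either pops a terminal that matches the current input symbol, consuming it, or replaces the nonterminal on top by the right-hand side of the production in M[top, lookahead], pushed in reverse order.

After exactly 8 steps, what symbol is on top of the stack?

c

step 1: stack=$ S  input=e e g d e c $  — expand S -> H e c
step 2: stack=$ c e H  input=e e g d e c $  — expand H -> G g d
step 3: stack=$ c e d g G  input=e e g d e c $  — expand G -> e e
step 4: stack=$ c e d g e e  input=e e g d e c $  — match e
step 5: stack=$ c e d g e  input=e g d e c $  — match e
step 6: stack=$ c e d g  input=g d e c $  — match g
step 7: stack=$ c e d  input=d e c $  — match d
step 8: stack=$ c e  input=e c $  — match e
Stack after step 8: $ c (top = c).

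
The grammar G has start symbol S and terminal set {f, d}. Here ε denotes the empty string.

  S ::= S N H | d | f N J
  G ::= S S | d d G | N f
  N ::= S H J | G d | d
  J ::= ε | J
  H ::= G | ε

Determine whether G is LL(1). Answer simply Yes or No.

No

FIRST(S) = {d, f}
FIRST(G) = {d, f}
FIRST(N) = {d, f}
FIRST(J) = {ε}
FIRST(H) = {ε, d, f}
FOLLOW(S) = {$, d, f}
FOLLOW(G) = {$, d, f}
FOLLOW(N) = {$, d, f}
FOLLOW(J) = {$, d, f}
FOLLOW(H) = {$, d, f}
Cell M[G, d] receives both G ::= S S and G ::= d d G and G ::= N f — the grammar is not LL(1).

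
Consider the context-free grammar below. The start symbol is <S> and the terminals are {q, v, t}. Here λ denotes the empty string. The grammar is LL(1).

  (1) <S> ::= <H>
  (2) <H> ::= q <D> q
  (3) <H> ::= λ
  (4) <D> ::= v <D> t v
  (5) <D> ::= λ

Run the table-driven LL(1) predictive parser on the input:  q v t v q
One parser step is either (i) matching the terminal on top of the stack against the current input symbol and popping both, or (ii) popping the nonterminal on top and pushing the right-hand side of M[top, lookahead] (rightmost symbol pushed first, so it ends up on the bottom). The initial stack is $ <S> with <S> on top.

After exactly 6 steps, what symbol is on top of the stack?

step 1: stack=$ <S>  input=q v t v q $  — expand <S> ::= <H>
step 2: stack=$ <H>  input=q v t v q $  — expand <H> ::= q <D> q
step 3: stack=$ q <D> q  input=q v t v q $  — match q
step 4: stack=$ q <D>  input=v t v q $  — expand <D> ::= v <D> t v
step 5: stack=$ q v t <D> v  input=v t v q $  — match v
step 6: stack=$ q v t <D>  input=t v q $  — expand <D> ::= λ
Stack after step 6: $ q v t (top = t).

t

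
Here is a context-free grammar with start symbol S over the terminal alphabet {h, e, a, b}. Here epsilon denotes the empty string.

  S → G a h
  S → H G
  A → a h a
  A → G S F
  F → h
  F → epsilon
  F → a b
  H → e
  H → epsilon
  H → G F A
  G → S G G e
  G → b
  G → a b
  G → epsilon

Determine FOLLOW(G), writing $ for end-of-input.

FIRST(F): from F→h we get {h}; from F→epsilon we get {epsilon}; from F→a b we get {a}. So FIRST(F) = {epsilon, a, h}.
FIRST(S): from S→G a h we get {a, b, e, h}; from S→H G we get {epsilon, a, b, e, h}. So FIRST(S) = {epsilon, a, b, e, h}.
FIRST(G): from G→S G G e we get {a, b, e, h}; from G→b we get {b}; from G→a b we get {a}; from G→epsilon we get {epsilon}. So FIRST(G) = {epsilon, a, b, e, h}.
FIRST(A): from A→a h a we get {a}; from A→G S F we get {epsilon, a, b, e, h}. So FIRST(A) = {epsilon, a, b, e, h}.
FIRST(H): from H→e we get {e}; from H→epsilon we get {epsilon}; from H→G F A we get {epsilon, a, b, e, h}. So FIRST(H) = {epsilon, a, b, e, h}.
FOLLOW(S) includes $ since S is the start symbol.
FOLLOW(S): in A→G S F, S is followed by F with FIRST {epsilon, a, h}; in A→G S F, the suffix after S is nullable, so FOLLOW(S) ⊇ FOLLOW(A) = {$, a, b, e, h}; in G→S G G e, S is followed by G G e with FIRST {a, b, e, h}. Thus FOLLOW(S) = {$, a, b, e, h}.
FOLLOW(H): in S→H G, H is followed by G with FIRST {epsilon, a, b, e, h}; in S→H G, the suffix after H is nullable, so FOLLOW(H) ⊇ FOLLOW(S) = {$, a, b, e, h}. Thus FOLLOW(H) = {$, a, b, e, h}.
FOLLOW(A): in H→G F A, the suffix after A is empty, so FOLLOW(A) ⊇ FOLLOW(H) = {$, a, b, e, h}. Thus FOLLOW(A) = {$, a, b, e, h}.
FOLLOW(F): in A→G S F, the suffix after F is empty, so FOLLOW(F) ⊇ FOLLOW(A) = {$, a, b, e, h}; in H→G F A, F is followed by A with FIRST {epsilon, a, b, e, h}; in H→G F A, the suffix after F is nullable, so FOLLOW(F) ⊇ FOLLOW(H) = {$, a, b, e, h}. Thus FOLLOW(F) = {$, a, b, e, h}.
FOLLOW(G): in S→G a h, G is followed by a h with FIRST {a}; in S→H G, the suffix after G is empty, so FOLLOW(G) ⊇ FOLLOW(S) = {$, a, b, e, h}; in A→G S F, G is followed by S F with FIRST {epsilon, a, b, e, h}; in A→G S F, the suffix after G is nullable, so FOLLOW(G) ⊇ FOLLOW(A) = {$, a, b, e, h}; in H→G F A, G is followed by F A with FIRST {epsilon, a, b, e, h}; in H→G F A, the suffix after G is nullable, so FOLLOW(G) ⊇ FOLLOW(H) = {$, a, b, e, h}; in G→S G G e (occurrence 1), G is followed by G e with FIRST {a, b, e, h}; in G→S G G e (occurrence 2), G is followed by e with FIRST {e}. Thus FOLLOW(G) = {$, a, b, e, h}.

{$, a, b, e, h}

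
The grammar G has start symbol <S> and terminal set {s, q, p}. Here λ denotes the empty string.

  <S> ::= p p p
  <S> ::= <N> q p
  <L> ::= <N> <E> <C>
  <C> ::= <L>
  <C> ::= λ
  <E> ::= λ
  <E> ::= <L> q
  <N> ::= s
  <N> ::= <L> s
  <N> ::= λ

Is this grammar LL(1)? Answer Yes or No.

FIRST(<S>) = {p, q, s}
FIRST(<L>) = {λ, q, s}
FIRST(<C>) = {λ, q, s}
FIRST(<E>) = {λ, q, s}
FIRST(<N>) = {λ, q, s}
FOLLOW(<S>) = {$}
FOLLOW(<L>) = {q, s}
FOLLOW(<C>) = {q, s}
FOLLOW(<E>) = {q, s}
FOLLOW(<N>) = {q, s}
Cell M[<C>, q] receives both <C> ::= <L> and <C> ::= λ — the grammar is not LL(1).

No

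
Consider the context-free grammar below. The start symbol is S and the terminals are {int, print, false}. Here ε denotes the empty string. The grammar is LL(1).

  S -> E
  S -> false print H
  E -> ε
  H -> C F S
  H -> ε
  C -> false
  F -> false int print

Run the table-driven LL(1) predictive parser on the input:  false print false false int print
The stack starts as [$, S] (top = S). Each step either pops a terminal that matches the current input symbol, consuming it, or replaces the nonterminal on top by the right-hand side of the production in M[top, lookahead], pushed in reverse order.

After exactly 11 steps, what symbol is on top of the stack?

E

      Stack                Input                                Action
   1  $ S                  false print false false int print $  expand S -> false print H
   2  $ H print false      false print false false int print $  match false
   3  $ H print            print false false int print $        match print
   4  $ H                  false false int print $              expand H -> C F S
   5  $ S F C              false false int print $              expand C -> false
   6  $ S F false          false false int print $              match false
   7  $ S F                false int print $                    expand F -> false int print
   8  $ S print int false  false int print $                    match false
   9  $ S print int        int print $                          match int
  10  $ S print            print $                              match print
  11  $ S                  $                                    expand S -> E
Stack after step 11: $ E (top = E).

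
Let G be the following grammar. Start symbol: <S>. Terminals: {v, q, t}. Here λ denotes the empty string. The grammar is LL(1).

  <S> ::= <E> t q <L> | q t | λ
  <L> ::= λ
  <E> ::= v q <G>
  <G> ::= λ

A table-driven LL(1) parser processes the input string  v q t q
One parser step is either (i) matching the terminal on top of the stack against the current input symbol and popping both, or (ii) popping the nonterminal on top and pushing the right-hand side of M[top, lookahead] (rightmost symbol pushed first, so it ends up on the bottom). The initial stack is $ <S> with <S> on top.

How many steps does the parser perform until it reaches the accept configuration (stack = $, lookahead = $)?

8

     Stack              Input      Action
  1  $ <S>              v q t q $  expand <S> ::= <E> t q <L>
  2  $ <L> q t <E>      v q t q $  expand <E> ::= v q <G>
  3  $ <L> q t <G> q v  v q t q $  match v
  4  $ <L> q t <G> q    q t q $    match q
  5  $ <L> q t <G>      t q $      expand <G> ::= λ
  6  $ <L> q t          t q $      match t
  7  $ <L> q            q $        match q
  8  $ <L>              $          expand <L> ::= λ
Accept reached after 8 steps.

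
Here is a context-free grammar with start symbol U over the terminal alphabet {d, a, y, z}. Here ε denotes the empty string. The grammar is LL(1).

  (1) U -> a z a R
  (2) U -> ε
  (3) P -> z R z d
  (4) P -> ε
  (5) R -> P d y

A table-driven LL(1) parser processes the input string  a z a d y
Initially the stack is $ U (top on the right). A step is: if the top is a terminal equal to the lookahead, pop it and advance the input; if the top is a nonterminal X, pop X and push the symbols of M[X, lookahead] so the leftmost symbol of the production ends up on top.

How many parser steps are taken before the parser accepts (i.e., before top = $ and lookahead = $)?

8

     Stack      Input        Action
  1  $ U        a z a d y $  expand U -> a z a R
  2  $ R a z a  a z a d y $  match a
  3  $ R a z    z a d y $    match z
  4  $ R a      a d y $      match a
  5  $ R        d y $        expand R -> P d y
  6  $ y d P    d y $        expand P -> ε
  7  $ y d      d y $        match d
  8  $ y        y $          match y
Accept reached after 8 steps.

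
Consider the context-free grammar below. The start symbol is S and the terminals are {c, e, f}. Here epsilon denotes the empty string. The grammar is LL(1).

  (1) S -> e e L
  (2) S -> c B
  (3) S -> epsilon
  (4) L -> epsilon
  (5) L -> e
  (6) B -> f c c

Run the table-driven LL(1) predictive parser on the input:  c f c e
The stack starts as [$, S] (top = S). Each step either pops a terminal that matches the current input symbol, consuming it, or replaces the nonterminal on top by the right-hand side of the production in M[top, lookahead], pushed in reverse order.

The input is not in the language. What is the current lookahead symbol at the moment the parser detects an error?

e

     Stack    Input      Action
  1  $ S      c f c e $  expand S -> c B
  2  $ B c    c f c e $  match c
  3  $ B      f c e $    expand B -> f c c
  4  $ c c f  f c e $    match f
  5  $ c c    c e $      match c
  6  $ c      e $        error: top is terminal c but lookahead is e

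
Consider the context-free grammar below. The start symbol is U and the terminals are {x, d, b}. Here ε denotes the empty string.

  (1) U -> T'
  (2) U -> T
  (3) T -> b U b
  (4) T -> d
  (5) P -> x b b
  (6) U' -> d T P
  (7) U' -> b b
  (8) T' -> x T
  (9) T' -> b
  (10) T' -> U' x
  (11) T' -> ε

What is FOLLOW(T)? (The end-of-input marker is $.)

{$, b, x}

FIRST(T) = {b, d}
FIRST(P) = {x}
FIRST(U') = {b, d}
FIRST(T') = {ε, b, d, x}  (via U' x)
FIRST(U) = {ε, b, d, x}  (via T', T)
FOLLOW(U) includes $ since U is the start symbol.
FOLLOW(U): in T->b U b, U is followed by b with FIRST {b}. Thus FOLLOW(U) = {$, b}.
FOLLOW(U'): in T'->U' x, U' is followed by x with FIRST {x}. Thus FOLLOW(U') = {x}.
FOLLOW(P): in U'->d T P, the suffix after P is empty, so FOLLOW(P) ⊇ FOLLOW(U') = {x}. Thus FOLLOW(P) = {x}.
FOLLOW(T'): in U->T', the suffix after T' is empty, so FOLLOW(T') ⊇ FOLLOW(U) = {$, b}. Thus FOLLOW(T') = {$, b}.
FOLLOW(T): in U->T, the suffix after T is empty, so FOLLOW(T) ⊇ FOLLOW(U) = {$, b}; in U'->d T P, T is followed by P with FIRST {x}; in T'->x T, the suffix after T is empty, so FOLLOW(T) ⊇ FOLLOW(T') = {$, b}. Thus FOLLOW(T) = {$, b, x}.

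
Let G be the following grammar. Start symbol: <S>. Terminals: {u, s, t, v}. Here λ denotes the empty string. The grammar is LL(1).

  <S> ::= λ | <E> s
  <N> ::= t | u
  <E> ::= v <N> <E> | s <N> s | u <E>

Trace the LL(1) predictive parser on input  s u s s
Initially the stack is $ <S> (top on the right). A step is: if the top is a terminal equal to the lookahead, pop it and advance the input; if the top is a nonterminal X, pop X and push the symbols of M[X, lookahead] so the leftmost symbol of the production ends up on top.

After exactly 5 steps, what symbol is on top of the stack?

s

     Stack        Input      Action
  1  $ <S>        s u s s $  expand <S> ::= <E> s
  2  $ s <E>      s u s s $  expand <E> ::= s <N> s
  3  $ s s <N> s  s u s s $  match s
  4  $ s s <N>    u s s $    expand <N> ::= u
  5  $ s s u      u s s $    match u
Stack after step 5: $ s s (top = s).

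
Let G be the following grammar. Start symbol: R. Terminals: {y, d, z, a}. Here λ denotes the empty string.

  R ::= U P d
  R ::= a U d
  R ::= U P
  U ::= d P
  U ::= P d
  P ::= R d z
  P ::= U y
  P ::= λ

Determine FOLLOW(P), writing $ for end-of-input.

{$, a, d, y}

FIRST(R): from R::=U P d we get {a, d}; from R::=a U d we get {a}; from R::=U P we get {a, d}. So FIRST(R) = {a, d}.
FIRST(U): from U::=d P we get {d}; from U::=P d we get {a, d}. So FIRST(U) = {a, d}.
FIRST(P): from P::=R d z we get {a, d}; from P::=U y we get {a, d}; from P::=λ we get {λ}. So FIRST(P) = {λ, a, d}.
FOLLOW(R) includes $ since R is the start symbol.
FOLLOW(R): in P::=R d z, R is followed by d z with FIRST {d}. Thus FOLLOW(R) = {$, d}.
FOLLOW(U): in R::=U P d, U is followed by P d with FIRST {a, d}; in R::=a U d, U is followed by d with FIRST {d}; in R::=U P, U is followed by P with FIRST {λ, a, d}; in R::=U P, the suffix after U is nullable, so FOLLOW(U) ⊇ FOLLOW(R) = {$, d}; in P::=U y, U is followed by y with FIRST {y}. Thus FOLLOW(U) = {$, a, d, y}.
FOLLOW(P): in R::=U P d, P is followed by d with FIRST {d}; in R::=U P, the suffix after P is empty, so FOLLOW(P) ⊇ FOLLOW(R) = {$, d}; in U::=d P, the suffix after P is empty, so FOLLOW(P) ⊇ FOLLOW(U) = {$, a, d, y}; in U::=P d, P is followed by d with FIRST {d}. Thus FOLLOW(P) = {$, a, d, y}.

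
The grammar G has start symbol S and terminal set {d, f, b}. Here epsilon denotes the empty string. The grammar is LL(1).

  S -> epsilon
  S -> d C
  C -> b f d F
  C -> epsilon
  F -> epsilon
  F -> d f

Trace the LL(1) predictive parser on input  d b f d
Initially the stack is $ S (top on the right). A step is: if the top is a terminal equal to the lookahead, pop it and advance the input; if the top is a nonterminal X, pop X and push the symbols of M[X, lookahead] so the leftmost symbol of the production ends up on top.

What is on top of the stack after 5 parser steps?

     Stack      Input      Action
  1  $ S        d b f d $  expand S -> d C
  2  $ C d      d b f d $  match d
  3  $ C        b f d $    expand C -> b f d F
  4  $ F d f b  b f d $    match b
  5  $ F d f    f d $      match f
Stack after step 5: $ F d (top = d).

d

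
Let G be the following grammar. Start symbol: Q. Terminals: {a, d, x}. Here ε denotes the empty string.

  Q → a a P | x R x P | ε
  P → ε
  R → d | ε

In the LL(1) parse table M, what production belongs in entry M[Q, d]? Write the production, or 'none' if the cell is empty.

FIRST(Q): from Q→a a P we get {a}; from Q→x R x P we get {x}; from Q→ε we get {ε}. So FIRST(Q) = {ε, a, x}.
FIRST(P): from P→ε we get {ε}. So FIRST(P) = {ε}.
FIRST(R): from R→d we get {d}; from R→ε we get {ε}. So FIRST(R) = {ε, d}.
FOLLOW(Q) includes $ since Q is the start symbol.
FOLLOW(Q): Q appears on no right-hand side. Thus FOLLOW(Q) = {$}.
For Q → a a P: FIRST(a a P) = {a}, so it goes in M[Q, t] for t ∈ {a}.
For Q → x R x P: FIRST(x R x P) = {x}, so it goes in M[Q, t] for t ∈ {x}.
For Q → ε: FIRST(ε) = {ε}, so it goes in M[Q, t] for t ∈ {}; since ε ∈ FIRST, also for every t ∈ FOLLOW(Q) = {$}.
None of these place a production in M[Q, d].

none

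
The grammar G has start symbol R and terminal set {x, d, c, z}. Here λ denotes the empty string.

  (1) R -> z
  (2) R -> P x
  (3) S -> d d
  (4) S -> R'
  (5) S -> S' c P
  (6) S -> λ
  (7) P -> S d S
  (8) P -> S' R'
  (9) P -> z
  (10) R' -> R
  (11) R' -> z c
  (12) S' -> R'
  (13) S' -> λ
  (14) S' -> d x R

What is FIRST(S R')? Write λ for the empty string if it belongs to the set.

FIRST(R): from R->z we get {z}; from R->P x we get {c, d, z}. So FIRST(R) = {c, d, z}.
FIRST(R'): from R'->R we get {c, d, z}; from R'->z c we get {z}. So FIRST(R') = {c, d, z}.
FIRST(S'): from S'->R' we get {c, d, z}; from S'->λ we get {λ}; from S'->d x R we get {d}. So FIRST(S') = {λ, c, d, z}.
FIRST(S): from S->d d we get {d}; from S->R' we get {c, d, z}; from S->S' c P we get {c, d, z}; from S->λ we get {λ}. So FIRST(S) = {λ, c, d, z}.
FIRST(P): from P->S d S we get {c, d, z}; from P->S' R' we get {c, d, z}; from P->z we get {z}. So FIRST(P) = {c, d, z}.
FIRST(S R'): take FIRST of each symbol in turn, carrying on past any symbol whose FIRST contains λ; result {c, d, z}.

{c, d, z}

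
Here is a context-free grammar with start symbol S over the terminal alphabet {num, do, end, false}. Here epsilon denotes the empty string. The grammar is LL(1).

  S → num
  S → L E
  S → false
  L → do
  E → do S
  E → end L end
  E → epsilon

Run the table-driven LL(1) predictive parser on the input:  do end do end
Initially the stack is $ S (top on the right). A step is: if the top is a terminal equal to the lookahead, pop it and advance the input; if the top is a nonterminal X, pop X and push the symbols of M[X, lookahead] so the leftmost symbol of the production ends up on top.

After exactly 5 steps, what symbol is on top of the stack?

     Stack        Input            Action
  1  $ S          do end do end $  expand S → L E
  2  $ E L        do end do end $  expand L → do
  3  $ E do       do end do end $  match do
  4  $ E          end do end $     expand E → end L end
  5  $ end L end  end do end $     match end
Stack after step 5: $ end L (top = L).

L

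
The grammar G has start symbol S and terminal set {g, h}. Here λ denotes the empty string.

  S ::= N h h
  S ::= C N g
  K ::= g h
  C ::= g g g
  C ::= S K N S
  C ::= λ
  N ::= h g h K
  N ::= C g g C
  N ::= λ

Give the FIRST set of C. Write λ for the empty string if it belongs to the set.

{λ, g, h}

FIRST(K): from K::=g h we get {g}. So FIRST(K) = {g}.
FIRST(S): from S::=N h h we get {g, h}; from S::=C N g we get {g, h}. So FIRST(S) = {g, h}.
FIRST(C): from C::=g g g we get {g}; from C::=S K N S we get {g, h}; from C::=λ we get {λ}. So FIRST(C) = {λ, g, h}.
FIRST(N): from N::=h g h K we get {h}; from N::=C g g C we get {g, h}; from N::=λ we get {λ}. So FIRST(N) = {λ, g, h}.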